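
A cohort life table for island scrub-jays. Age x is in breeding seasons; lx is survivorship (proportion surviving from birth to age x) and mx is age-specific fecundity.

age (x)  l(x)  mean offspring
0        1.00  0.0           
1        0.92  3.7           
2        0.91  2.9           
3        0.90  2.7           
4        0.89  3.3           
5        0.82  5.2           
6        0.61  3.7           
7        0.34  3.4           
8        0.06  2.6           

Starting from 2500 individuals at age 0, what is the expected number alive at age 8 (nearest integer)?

150

Expected survivors = N0 · l_8 = 2500 × 0.06 = 150 → 150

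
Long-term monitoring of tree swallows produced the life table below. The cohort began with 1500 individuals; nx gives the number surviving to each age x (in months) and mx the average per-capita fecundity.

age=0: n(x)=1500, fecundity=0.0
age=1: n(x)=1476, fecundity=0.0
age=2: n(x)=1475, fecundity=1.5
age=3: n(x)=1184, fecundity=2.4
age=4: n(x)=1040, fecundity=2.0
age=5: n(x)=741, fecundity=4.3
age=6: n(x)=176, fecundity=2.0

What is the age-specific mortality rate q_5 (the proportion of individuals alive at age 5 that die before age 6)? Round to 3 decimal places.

lx = nx/n0 = nx/1500: 1, 0.984, 0.98333…, 0.78933…, 0.69333…, 0.494, 0.11733…
q_5 = (l_5 − l_6) / l_5 = (0.494 − 0.117333…) / 0.494
     = 0.376667… / 0.494 = 0.762483… → 0.762

0.762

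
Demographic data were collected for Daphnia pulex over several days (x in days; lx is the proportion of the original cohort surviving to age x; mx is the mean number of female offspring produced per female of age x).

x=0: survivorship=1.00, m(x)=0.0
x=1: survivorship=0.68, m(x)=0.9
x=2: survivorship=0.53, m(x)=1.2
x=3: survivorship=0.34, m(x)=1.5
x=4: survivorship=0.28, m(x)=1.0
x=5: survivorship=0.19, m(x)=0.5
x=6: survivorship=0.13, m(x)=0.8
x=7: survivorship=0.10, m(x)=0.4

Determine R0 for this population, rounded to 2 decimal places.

lx·mx by age: 0, 0.612, 0.636, 0.51, 0.28, 0.095, 0.104, 0.04
R0 = Σ lx·mx = 2.277 → 2.28

2.28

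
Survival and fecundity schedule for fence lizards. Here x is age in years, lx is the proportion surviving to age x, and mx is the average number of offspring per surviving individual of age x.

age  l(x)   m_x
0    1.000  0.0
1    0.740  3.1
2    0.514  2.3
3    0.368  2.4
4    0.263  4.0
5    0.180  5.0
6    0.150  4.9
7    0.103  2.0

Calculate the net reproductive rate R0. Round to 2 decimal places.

7.25

lx·mx by age: 0, 2.294, 1.1822, 0.8832, 1.052, 0.9, 0.735, 0.206
R0 = Σ lx·mx = 7.2524 → 7.25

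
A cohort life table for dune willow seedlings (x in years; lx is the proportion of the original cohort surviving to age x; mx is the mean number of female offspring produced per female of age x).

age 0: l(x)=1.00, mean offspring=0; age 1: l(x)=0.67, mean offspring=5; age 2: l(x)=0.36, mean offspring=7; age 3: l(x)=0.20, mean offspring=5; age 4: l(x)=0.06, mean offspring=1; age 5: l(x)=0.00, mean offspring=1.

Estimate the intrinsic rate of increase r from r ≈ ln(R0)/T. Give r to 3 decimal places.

R0 = Σ lx·mx = 0 + 3.35 + 2.52 + 1 + 0.06 + 0 = 6.93
Σ x·lx·mx = 11.63; T = 11.63/6.93 = 1.67821…
r ≈ ln(R0)/T = ln(6.93)/1.67821… = 1.15353… → 1.154

1.154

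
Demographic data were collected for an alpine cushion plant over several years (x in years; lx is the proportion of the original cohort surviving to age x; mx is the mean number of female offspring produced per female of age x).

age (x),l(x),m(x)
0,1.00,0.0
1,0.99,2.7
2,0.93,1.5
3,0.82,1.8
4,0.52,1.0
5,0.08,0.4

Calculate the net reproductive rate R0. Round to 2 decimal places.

lx·mx by age: 0, 2.673, 1.395, 1.476, 0.52, 0.032
R0 = Σ lx·mx = 6.096 → 6.10

6.10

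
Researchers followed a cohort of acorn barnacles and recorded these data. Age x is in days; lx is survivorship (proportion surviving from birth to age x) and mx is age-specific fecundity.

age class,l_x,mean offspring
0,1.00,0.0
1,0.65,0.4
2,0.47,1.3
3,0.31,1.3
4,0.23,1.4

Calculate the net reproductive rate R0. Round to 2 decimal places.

lx·mx by age: 0, 0.26, 0.611, 0.403, 0.322
R0 = Σ lx·mx = 1.596 → 1.60

1.60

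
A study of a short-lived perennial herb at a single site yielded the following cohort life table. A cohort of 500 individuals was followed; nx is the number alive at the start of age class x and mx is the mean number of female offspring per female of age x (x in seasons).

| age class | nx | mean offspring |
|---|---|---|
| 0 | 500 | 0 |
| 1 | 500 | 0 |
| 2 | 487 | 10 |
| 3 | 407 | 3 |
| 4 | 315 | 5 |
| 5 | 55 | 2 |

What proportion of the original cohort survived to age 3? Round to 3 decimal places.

0.814

l_3 = n_3/n_0 = 407/500 = 0.814 → 0.814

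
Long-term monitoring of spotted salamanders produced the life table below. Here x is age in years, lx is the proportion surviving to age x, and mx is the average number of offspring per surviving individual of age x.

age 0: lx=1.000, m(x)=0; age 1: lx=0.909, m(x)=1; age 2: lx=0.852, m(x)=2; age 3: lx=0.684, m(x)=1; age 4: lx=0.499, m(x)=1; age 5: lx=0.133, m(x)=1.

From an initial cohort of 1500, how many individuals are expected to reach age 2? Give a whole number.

Expected survivors = N0 · l_2 = 1500 × 0.852 = 1278 → 1278

1278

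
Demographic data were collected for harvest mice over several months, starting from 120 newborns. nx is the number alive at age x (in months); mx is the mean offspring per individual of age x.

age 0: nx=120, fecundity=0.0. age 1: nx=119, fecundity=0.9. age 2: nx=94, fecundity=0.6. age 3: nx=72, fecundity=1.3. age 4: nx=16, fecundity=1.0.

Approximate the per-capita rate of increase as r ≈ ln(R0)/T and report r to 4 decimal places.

0.3977

lx = nx/n0 = nx/120: 1, 0.99167…, 0.78333…, 0.6, 0.13333…
R0 = Σ lx·mx = 0 + 0.8925… + 0.47… + 0.78 + 0.13333… = 2.275833…
Σ x·lx·mx = 4.705833…; T = 4.705833…/2.275833… = 2.06774…
r ≈ ln(R0)/T = ln(2.275833…)/2.06774… = 0.397703… → 0.3977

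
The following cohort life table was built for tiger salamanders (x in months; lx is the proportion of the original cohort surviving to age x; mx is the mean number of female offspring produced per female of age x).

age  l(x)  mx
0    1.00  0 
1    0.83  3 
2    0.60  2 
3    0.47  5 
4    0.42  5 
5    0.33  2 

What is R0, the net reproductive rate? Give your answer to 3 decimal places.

lx·mx by age: 0, 2.49, 1.2, 2.35, 2.1, 0.66
R0 = Σ lx·mx = 8.8 → 8.800

8.800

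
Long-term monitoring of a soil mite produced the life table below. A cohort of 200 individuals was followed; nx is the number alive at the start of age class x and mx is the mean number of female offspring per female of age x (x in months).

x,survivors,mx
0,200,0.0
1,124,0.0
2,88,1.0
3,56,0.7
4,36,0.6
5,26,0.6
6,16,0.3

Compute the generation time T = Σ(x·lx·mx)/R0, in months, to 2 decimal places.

2.88

lx = nx/n0 = nx/200: 1, 0.62, 0.44, 0.28, 0.18, 0.13, 0.08
lx·mx: 0, 0, 0.44, 0.196, 0.108, 0.078, 0.024 → R0 = 0.846
x·lx·mx: 0, 0, 0.88, 0.588, 0.432, 0.39, 0.144 → Σ = 2.434
T = 2.434 / 0.846 = 2.877069… → 2.88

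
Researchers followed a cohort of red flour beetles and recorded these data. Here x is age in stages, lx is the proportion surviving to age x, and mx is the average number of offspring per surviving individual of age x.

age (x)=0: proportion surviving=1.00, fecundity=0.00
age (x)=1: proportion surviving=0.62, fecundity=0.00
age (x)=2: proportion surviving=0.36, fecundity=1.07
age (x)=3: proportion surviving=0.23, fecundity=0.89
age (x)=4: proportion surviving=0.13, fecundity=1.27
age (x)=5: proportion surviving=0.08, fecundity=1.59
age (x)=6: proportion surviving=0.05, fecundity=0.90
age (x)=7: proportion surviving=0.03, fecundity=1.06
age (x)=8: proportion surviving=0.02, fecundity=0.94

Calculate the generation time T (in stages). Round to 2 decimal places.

3.40

lx·mx: 0, 0, 0.3852, 0.2047, 0.1651, 0.1272, 0.045, 0.0318, 0.0188 → R0 = 0.9778
x·lx·mx: 0, 0, 0.7704, 0.6141, 0.6604, 0.636, 0.27, 0.2226, 0.1504 → Σ = 3.3239
T = 3.3239 / 0.9778 = 3.399366… → 3.40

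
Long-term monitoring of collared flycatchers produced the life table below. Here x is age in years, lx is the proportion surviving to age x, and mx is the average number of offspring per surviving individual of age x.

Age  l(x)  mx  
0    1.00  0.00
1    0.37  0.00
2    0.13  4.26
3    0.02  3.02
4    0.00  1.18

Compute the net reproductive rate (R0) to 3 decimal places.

0.614

lx·mx by age: 0, 0, 0.5538, 0.0604, 0
R0 = Σ lx·mx = 0.6142 → 0.614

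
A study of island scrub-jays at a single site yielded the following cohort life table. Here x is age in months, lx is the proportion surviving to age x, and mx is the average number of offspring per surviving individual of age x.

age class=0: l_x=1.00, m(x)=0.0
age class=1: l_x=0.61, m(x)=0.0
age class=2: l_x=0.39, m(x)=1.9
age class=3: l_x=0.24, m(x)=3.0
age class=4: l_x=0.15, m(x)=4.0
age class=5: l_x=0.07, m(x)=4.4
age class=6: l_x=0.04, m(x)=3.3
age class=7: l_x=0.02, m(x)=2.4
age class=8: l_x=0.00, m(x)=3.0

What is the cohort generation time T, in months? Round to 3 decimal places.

3.417

lx·mx: 0, 0, 0.741, 0.72, 0.6, 0.308, 0.132, 0.048, 0 → R0 = 2.549
x·lx·mx: 0, 0, 1.482, 2.16, 2.4, 1.54, 0.792, 0.336, 0 → Σ = 8.71
T = 8.71 / 2.549 = 3.417026… → 3.417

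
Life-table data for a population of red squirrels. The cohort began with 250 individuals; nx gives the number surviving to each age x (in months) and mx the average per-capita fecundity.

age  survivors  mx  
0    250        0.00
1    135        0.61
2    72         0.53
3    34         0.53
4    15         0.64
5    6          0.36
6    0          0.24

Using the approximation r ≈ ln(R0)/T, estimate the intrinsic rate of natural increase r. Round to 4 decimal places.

-0.2920

lx = nx/n0 = nx/250: 1, 0.54, 0.288, 0.136, 0.06, 0.024, 0
R0 = Σ lx·mx = 0 + 0.3294 + 0.15264 + 0.07208 + 0.0384 + 0.00864 + 0 = 0.60116
Σ x·lx·mx = 1.04772; T = 1.04772/0.60116 = 1.74283…
r ≈ ln(R0)/T = ln(0.60116)/1.74283… = -0.291993… → -0.2920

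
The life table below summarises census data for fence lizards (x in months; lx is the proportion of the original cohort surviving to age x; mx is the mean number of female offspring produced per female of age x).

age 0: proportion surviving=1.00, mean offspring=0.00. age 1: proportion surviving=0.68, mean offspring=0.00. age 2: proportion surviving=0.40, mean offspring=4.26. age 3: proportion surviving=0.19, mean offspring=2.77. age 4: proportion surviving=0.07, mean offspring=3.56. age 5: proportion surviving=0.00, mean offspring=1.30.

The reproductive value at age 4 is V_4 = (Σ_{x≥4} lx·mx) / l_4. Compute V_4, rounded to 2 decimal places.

3.56

lx·mx for x ≥ 4: 0.2492, 0 → sum = 0.2492
V_4 = 0.2492 / l_4 = 0.2492 / 0.07 = 3.56 → 3.56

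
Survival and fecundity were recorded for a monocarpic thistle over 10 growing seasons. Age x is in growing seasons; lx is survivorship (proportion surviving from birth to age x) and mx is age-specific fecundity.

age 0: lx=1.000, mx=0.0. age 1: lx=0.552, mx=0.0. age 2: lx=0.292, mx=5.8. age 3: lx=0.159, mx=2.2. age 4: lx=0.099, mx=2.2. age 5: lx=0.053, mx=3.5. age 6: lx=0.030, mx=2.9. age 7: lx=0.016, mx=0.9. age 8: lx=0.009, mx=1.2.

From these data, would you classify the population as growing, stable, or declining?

R0 = Σ lx·mx = 0 + 0 + 1.6936 + 0.3498 + 0.2178 + 0.1855 + 0.087 + 0.0144 + 0.0108 = 2.5589
R0 > 1, so the population is growing.

growing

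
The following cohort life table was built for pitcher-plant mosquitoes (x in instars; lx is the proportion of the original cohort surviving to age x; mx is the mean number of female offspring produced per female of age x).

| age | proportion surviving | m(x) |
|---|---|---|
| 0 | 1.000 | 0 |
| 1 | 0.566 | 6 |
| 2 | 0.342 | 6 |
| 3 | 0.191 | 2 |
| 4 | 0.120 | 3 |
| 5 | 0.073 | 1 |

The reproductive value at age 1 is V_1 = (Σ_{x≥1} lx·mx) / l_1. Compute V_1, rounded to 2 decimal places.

11.07

lx·mx for x ≥ 1: 3.396, 2.052, 0.382, 0.36, 0.073 → sum = 6.263
V_1 = 6.263 / l_1 = 6.263 / 0.566 = 11.065371… → 11.07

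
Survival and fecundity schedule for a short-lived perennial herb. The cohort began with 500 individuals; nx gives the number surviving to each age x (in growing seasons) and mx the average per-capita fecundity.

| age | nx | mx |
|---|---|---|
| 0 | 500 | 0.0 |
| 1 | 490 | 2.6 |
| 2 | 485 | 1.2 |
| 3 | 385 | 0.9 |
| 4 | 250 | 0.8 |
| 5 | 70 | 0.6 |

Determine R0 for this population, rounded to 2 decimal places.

4.89

lx = nx/n0 = nx/500: 1, 0.98, 0.97, 0.77, 0.5, 0.14
lx·mx by age: 0, 2.548, 1.164, 0.693, 0.4, 0.084
R0 = Σ lx·mx = 4.889 → 4.89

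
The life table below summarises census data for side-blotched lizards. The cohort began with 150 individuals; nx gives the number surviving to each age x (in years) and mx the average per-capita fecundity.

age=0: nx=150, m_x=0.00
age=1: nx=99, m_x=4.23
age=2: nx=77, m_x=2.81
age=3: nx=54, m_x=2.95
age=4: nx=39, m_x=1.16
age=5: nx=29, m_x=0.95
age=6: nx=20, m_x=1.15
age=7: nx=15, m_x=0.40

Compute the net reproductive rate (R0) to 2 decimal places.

lx = nx/n0 = nx/150: 1, 0.66, 0.51333…, 0.36, 0.26, 0.19333…, 0.13333…, 0.1
lx·mx by age: 0, 2.7918, 1.442467…, 1.062, 0.3016, 0.183667…, 0.153333…, 0.04
R0 = Σ lx·mx = 5.974867… → 5.97

5.97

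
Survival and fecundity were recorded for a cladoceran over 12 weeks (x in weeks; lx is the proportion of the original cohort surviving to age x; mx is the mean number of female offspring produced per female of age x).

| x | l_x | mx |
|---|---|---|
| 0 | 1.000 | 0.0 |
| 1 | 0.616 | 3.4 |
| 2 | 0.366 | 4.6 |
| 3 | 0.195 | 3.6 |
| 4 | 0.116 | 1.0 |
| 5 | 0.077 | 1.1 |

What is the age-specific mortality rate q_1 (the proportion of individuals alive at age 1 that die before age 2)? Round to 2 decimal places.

q_1 = (l_1 − l_2) / l_1 = (0.616 − 0.366) / 0.616
     = 0.25 / 0.616 = 0.405844… → 0.41

0.41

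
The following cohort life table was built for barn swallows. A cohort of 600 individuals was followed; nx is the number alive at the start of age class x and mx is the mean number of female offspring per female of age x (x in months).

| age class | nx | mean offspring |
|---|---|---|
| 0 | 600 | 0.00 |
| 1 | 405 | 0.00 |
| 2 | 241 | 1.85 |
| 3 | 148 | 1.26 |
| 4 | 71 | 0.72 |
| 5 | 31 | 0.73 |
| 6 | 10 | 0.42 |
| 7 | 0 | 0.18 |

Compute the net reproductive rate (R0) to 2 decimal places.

lx = nx/n0 = nx/600: 1, 0.675, 0.40167…, 0.24667…, 0.11833…, 0.05167…, 0.01667…, 0
lx·mx by age: 0, 0, 0.743083…, 0.3108…, 0.0852…, 0.037717…, 0.007…, 0
R0 = Σ lx·mx = 1.1838… → 1.18

1.18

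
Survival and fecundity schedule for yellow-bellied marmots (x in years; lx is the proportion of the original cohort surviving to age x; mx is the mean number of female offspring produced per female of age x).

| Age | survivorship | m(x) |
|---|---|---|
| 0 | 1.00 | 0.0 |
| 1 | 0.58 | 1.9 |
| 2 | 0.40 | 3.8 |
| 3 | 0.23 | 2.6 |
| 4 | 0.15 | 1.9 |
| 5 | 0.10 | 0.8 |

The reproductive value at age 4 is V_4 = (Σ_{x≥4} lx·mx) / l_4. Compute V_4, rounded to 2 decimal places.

lx·mx for x ≥ 4: 0.285, 0.08 → sum = 0.365
V_4 = 0.365 / l_4 = 0.365 / 0.15 = 2.433333… → 2.43

2.43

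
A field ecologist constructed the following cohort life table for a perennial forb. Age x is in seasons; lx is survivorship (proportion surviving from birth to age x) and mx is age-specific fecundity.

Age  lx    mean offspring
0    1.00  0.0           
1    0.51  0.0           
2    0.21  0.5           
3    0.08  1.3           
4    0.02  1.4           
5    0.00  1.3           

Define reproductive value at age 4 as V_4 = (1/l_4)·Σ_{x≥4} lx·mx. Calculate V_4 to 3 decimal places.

lx·mx for x ≥ 4: 0.028, 0 → sum = 0.028
V_4 = 0.028 / l_4 = 0.028 / 0.02 = 1.4 → 1.400

1.400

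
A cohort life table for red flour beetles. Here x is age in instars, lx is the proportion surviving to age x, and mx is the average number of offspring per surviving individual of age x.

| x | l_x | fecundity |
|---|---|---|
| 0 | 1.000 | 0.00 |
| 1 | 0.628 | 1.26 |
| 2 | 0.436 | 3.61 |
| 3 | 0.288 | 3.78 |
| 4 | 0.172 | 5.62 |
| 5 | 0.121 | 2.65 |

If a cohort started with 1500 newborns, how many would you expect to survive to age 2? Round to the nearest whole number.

Expected survivors = N0 · l_2 = 1500 × 0.436 = 654 → 654

654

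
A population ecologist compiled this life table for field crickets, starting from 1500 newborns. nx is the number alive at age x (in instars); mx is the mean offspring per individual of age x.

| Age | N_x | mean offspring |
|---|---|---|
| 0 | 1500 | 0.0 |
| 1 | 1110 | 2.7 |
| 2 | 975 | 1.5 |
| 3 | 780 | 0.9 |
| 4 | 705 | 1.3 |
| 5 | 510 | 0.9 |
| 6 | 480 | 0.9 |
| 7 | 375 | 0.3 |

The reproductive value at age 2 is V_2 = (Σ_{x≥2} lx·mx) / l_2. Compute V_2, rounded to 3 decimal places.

lx = nx/n0 = nx/1500: 1, 0.74, 0.65, 0.52, 0.47, 0.34, 0.32, 0.25
lx·mx for x ≥ 2: 0.975, 0.468, 0.611, 0.306, 0.288, 0.075 → sum = 2.723
V_2 = 2.723 / l_2 = 2.723 / 0.65 = 4.189231… → 4.189

4.189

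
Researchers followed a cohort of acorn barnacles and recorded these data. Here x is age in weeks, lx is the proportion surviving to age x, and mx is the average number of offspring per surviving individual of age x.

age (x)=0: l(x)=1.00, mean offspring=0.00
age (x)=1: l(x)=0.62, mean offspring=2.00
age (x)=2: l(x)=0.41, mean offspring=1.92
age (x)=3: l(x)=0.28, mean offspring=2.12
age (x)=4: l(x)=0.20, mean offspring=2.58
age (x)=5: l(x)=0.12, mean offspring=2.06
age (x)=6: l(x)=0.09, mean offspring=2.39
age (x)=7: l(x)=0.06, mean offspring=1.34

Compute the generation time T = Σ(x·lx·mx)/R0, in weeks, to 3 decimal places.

2.649

lx·mx: 0, 1.24, 0.7872, 0.5936, 0.516, 0.2472, 0.2151, 0.0804 → R0 = 3.6795
x·lx·mx: 0, 1.24, 1.5744, 1.7808, 2.064, 1.236, 1.2906, 0.5628 → Σ = 9.7486
T = 9.7486 / 3.6795 = 2.649436… → 2.649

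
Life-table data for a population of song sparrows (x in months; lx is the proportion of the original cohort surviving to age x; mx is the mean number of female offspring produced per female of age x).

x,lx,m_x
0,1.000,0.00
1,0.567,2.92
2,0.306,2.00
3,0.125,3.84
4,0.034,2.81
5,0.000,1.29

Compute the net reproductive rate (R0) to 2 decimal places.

lx·mx by age: 0, 1.65564, 0.612, 0.48, 0.09554, 0
R0 = Σ lx·mx = 2.84318 → 2.84

2.84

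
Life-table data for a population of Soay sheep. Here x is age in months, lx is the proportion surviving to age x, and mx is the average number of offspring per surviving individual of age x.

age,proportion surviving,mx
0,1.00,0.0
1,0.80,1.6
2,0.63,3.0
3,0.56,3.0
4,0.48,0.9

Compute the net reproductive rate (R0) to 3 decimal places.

lx·mx by age: 0, 1.28, 1.89, 1.68, 0.432
R0 = Σ lx·mx = 5.282 → 5.282

5.282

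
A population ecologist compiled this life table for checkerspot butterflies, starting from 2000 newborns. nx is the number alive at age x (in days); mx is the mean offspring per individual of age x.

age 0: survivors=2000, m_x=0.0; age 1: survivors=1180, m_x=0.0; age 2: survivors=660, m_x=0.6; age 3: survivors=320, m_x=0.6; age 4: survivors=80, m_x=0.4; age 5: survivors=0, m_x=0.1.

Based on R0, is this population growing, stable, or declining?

declining

lx = nx/n0 = nx/2000: 1, 0.59, 0.33, 0.16, 0.04, 0
R0 = Σ lx·mx = 0 + 0 + 0.198 + 0.096 + 0.016 + 0 = 0.31
R0 < 1, so the population is declining.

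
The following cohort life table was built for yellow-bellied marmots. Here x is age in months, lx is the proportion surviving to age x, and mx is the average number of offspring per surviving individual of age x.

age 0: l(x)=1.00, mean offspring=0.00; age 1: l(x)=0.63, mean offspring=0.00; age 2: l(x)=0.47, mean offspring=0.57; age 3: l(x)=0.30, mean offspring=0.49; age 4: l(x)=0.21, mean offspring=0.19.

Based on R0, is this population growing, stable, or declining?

R0 = Σ lx·mx = 0 + 0 + 0.2679 + 0.147 + 0.0399 = 0.4548
R0 < 1, so the population is declining.

declining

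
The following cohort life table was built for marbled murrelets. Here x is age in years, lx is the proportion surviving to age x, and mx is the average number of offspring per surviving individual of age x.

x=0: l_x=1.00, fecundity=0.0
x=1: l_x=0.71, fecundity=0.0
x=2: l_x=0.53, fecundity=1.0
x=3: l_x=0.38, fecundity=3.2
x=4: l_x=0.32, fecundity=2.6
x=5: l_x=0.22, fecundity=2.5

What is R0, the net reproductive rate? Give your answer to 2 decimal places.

3.13

lx·mx by age: 0, 0, 0.53, 1.216, 0.832, 0.55
R0 = Σ lx·mx = 3.128 → 3.13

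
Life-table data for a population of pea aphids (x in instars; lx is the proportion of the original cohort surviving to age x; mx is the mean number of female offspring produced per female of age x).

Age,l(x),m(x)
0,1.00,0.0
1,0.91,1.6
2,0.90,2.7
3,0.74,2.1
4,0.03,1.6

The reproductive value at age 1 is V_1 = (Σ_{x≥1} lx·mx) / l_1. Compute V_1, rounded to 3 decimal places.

6.031

lx·mx for x ≥ 1: 1.456, 2.43, 1.554, 0.048 → sum = 5.488
V_1 = 5.488 / l_1 = 5.488 / 0.91 = 6.030769… → 6.031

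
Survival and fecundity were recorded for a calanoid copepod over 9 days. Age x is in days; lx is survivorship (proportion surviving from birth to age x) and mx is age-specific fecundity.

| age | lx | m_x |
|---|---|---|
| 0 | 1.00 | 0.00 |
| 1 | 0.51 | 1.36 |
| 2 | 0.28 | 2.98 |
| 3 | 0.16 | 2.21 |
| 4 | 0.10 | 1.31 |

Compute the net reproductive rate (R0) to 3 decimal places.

lx·mx by age: 0, 0.6936, 0.8344, 0.3536, 0.131
R0 = Σ lx·mx = 2.0126 → 2.013

2.013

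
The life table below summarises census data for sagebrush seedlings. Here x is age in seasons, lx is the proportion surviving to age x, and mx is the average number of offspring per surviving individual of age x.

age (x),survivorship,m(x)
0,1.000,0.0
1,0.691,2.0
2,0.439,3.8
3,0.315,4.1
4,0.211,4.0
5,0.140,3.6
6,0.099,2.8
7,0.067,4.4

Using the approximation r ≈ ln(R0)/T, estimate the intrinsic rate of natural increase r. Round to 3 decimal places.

R0 = Σ lx·mx = 0 + 1.382 + 1.6682 + 1.2915 + 0.844 + 0.504 + 0.2772 + 0.2948 = 6.2617
Σ x·lx·mx = 18.2157; T = 18.2157/6.2617 = 2.90907…
r ≈ ln(R0)/T = ln(6.2617)/2.90907… = 0.6306… → 0.631

0.631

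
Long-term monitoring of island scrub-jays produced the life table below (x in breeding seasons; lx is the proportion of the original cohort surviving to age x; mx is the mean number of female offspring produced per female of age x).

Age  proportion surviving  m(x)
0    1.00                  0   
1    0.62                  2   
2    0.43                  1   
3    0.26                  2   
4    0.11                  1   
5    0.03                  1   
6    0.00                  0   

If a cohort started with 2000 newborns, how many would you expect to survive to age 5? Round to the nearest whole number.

Expected survivors = N0 · l_5 = 2000 × 0.03 = 60 → 60

60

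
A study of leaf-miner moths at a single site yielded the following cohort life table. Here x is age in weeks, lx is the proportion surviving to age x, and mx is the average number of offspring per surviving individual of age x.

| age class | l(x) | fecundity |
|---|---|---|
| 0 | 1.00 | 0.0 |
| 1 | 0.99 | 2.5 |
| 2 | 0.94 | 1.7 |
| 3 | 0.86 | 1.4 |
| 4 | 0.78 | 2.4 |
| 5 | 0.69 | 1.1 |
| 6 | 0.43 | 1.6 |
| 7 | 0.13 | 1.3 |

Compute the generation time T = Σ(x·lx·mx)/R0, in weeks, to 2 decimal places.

lx·mx: 0, 2.475, 1.598, 1.204, 1.872, 0.759, 0.688, 0.169 → R0 = 8.765
x·lx·mx: 0, 2.475, 3.196, 3.612, 7.488, 3.795, 4.128, 1.183 → Σ = 25.877
T = 25.877 / 8.765 = 2.95231… → 2.95

2.95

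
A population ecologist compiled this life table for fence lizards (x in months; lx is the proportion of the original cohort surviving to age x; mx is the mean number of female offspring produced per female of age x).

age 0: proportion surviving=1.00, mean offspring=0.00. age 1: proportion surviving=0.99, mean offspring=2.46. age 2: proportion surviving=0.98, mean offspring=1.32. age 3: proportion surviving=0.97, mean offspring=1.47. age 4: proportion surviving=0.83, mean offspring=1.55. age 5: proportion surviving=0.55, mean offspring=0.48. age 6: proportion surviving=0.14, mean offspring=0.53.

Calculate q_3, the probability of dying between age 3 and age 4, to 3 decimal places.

0.144

q_3 = (l_3 − l_4) / l_3 = (0.97 − 0.83) / 0.97
     = 0.14 / 0.97 = 0.14433… → 0.144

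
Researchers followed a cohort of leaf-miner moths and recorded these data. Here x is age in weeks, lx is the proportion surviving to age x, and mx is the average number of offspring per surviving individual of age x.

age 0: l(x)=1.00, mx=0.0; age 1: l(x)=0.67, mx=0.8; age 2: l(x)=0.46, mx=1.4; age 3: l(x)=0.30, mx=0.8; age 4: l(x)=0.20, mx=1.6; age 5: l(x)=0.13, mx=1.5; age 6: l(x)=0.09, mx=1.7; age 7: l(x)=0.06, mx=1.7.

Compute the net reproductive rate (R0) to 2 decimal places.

2.19

lx·mx by age: 0, 0.536, 0.644, 0.24, 0.32, 0.195, 0.153, 0.102
R0 = Σ lx·mx = 2.19 → 2.19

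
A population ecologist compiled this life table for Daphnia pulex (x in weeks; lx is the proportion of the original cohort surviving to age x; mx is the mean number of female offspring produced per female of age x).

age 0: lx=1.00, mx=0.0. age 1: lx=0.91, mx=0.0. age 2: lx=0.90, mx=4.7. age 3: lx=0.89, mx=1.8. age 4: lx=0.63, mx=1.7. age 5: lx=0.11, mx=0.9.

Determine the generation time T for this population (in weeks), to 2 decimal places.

2.58

lx·mx: 0, 0, 4.23, 1.602, 1.071, 0.099 → R0 = 7.002
x·lx·mx: 0, 0, 8.46, 4.806, 4.284, 0.495 → Σ = 18.045
T = 18.045 / 7.002 = 2.577121… → 2.58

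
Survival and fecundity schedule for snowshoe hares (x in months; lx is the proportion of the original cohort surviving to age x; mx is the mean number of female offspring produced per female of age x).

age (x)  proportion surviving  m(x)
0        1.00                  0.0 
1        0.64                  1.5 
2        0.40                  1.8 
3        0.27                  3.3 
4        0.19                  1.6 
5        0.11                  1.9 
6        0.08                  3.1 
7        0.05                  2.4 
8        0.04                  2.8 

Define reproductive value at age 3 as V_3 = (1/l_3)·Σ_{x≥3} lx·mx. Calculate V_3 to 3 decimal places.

lx·mx for x ≥ 3: 0.891, 0.304, 0.209, 0.248, 0.12, 0.112 → sum = 1.884
V_3 = 1.884 / l_3 = 1.884 / 0.27 = 6.977778… → 6.978

6.978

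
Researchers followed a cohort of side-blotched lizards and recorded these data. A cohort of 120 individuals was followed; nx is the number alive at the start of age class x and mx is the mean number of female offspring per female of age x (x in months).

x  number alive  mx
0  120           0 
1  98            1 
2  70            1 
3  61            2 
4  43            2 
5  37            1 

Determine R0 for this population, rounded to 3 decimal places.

lx = nx/n0 = nx/120: 1, 0.81667…, 0.58333…, 0.50833…, 0.35833…, 0.30833…
lx·mx by age: 0, 0.816667…, 0.583333…, 1.016667…, 0.716667…, 0.308333…
R0 = Σ lx·mx = 3.441667… → 3.442

3.442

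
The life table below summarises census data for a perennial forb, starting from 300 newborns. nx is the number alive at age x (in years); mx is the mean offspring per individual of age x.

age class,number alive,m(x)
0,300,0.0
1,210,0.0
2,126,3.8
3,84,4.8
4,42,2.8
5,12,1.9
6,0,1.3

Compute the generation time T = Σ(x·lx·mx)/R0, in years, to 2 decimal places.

lx = nx/n0 = nx/300: 1, 0.7, 0.42, 0.28, 0.14, 0.04, 0
lx·mx: 0, 0, 1.596, 1.344, 0.392, 0.076, 0 → R0 = 3.408
x·lx·mx: 0, 0, 3.192, 4.032, 1.568, 0.38, 0 → Σ = 9.172
T = 9.172 / 3.408 = 2.691315… → 2.69

2.69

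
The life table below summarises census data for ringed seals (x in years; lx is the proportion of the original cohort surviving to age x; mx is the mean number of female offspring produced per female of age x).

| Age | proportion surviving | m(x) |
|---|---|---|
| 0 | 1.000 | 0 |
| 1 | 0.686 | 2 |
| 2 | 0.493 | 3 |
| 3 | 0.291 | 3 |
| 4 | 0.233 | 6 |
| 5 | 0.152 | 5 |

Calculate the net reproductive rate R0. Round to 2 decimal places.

5.88

lx·mx by age: 0, 1.372, 1.479, 0.873, 1.398, 0.76
R0 = Σ lx·mx = 5.882 → 5.88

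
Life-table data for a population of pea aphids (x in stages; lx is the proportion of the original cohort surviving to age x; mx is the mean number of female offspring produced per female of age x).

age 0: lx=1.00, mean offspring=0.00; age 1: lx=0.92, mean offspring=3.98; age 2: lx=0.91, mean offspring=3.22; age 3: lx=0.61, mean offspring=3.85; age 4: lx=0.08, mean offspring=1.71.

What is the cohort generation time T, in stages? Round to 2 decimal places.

1.89

lx·mx: 0, 3.6616, 2.9302, 2.3485, 0.1368 → R0 = 9.0771
x·lx·mx: 0, 3.6616, 5.8604, 7.0455, 0.5472 → Σ = 17.1147
T = 17.1147 / 9.0771 = 1.885481… → 1.89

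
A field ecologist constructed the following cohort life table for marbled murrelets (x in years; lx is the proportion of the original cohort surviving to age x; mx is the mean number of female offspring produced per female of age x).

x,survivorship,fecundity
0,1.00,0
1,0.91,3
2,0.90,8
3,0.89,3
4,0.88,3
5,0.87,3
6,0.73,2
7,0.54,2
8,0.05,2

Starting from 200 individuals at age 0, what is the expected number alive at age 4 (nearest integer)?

176

Expected survivors = N0 · l_4 = 200 × 0.88 = 176 → 176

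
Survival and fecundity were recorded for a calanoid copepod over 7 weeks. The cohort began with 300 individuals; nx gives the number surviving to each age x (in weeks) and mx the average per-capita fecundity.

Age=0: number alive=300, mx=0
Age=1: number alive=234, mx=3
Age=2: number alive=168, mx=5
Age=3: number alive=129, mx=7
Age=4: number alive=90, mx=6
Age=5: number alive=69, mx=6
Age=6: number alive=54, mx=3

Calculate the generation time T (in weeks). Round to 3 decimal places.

2.890

lx = nx/n0 = nx/300: 1, 0.78, 0.56, 0.43, 0.3, 0.23, 0.18
lx·mx: 0, 2.34, 2.8, 3.01, 1.8, 1.38, 0.54 → R0 = 11.87
x·lx·mx: 0, 2.34, 5.6, 9.03, 7.2, 6.9, 3.24 → Σ = 34.31
T = 34.31 / 11.87 = 2.89048… → 2.890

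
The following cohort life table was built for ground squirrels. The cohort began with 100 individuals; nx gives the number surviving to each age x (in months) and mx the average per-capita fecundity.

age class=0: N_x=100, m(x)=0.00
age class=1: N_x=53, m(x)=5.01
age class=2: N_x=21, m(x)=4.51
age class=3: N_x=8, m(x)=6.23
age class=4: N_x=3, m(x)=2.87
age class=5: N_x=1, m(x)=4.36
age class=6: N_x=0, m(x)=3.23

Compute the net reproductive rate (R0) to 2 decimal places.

lx = nx/n0 = nx/100: 1, 0.53, 0.21, 0.08, 0.03, 0.01, 0
lx·mx by age: 0, 2.6553, 0.9471, 0.4984, 0.0861, 0.0436, 0
R0 = Σ lx·mx = 4.2305 → 4.23

4.23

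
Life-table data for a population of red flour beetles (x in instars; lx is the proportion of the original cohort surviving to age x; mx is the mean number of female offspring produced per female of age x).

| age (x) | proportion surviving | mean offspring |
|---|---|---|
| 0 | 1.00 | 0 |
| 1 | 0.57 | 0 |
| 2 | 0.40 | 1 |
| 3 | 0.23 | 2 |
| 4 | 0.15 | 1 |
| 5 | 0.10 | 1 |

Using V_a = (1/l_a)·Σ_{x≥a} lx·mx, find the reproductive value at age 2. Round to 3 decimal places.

2.775

lx·mx for x ≥ 2: 0.4, 0.46, 0.15, 0.1 → sum = 1.11
V_2 = 1.11 / l_2 = 1.11 / 0.4 = 2.775 → 2.775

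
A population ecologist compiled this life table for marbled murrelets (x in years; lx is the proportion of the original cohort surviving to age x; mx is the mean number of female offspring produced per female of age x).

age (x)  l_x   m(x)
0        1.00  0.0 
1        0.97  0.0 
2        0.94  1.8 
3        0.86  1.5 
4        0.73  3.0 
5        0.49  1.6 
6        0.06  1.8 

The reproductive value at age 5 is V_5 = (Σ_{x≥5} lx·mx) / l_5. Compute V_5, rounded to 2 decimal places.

1.82

lx·mx for x ≥ 5: 0.784, 0.108 → sum = 0.892
V_5 = 0.892 / l_5 = 0.892 / 0.49 = 1.820408… → 1.82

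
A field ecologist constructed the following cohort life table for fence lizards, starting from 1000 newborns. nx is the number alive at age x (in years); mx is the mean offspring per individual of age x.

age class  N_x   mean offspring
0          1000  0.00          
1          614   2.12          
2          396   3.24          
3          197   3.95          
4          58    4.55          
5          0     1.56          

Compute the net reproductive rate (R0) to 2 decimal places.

3.63

lx = nx/n0 = nx/1000: 1, 0.614, 0.396, 0.197, 0.058, 0
lx·mx by age: 0, 1.30168, 1.28304, 0.77815, 0.2639, 0
R0 = Σ lx·mx = 3.62677 → 3.63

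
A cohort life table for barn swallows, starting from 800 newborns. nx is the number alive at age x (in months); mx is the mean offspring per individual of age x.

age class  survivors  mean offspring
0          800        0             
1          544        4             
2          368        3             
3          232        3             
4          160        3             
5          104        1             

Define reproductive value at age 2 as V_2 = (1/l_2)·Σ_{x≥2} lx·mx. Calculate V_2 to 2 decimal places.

6.48

lx = nx/n0 = nx/800: 1, 0.68, 0.46, 0.29, 0.2, 0.13
lx·mx for x ≥ 2: 1.38, 0.87, 0.6, 0.13 → sum = 2.98
V_2 = 2.98 / l_2 = 2.98 / 0.46 = 6.478261… → 6.48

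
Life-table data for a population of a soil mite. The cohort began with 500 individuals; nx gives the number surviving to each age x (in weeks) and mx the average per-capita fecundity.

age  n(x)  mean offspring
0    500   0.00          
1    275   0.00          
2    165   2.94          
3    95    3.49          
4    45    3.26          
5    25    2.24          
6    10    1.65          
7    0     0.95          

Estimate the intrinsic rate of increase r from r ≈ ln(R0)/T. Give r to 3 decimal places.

lx = nx/n0 = nx/500: 1, 0.55, 0.33, 0.19, 0.09, 0.05, 0.02, 0
R0 = Σ lx·mx = 0 + 0 + 0.9702 + 0.6631 + 0.2934 + 0.112 + 0.033 + 0 = 2.0717
Σ x·lx·mx = 5.8613; T = 5.8613/2.0717 = 2.82922…
r ≈ ln(R0)/T = ln(2.0717)/2.82922… = 0.25745… → 0.257

0.257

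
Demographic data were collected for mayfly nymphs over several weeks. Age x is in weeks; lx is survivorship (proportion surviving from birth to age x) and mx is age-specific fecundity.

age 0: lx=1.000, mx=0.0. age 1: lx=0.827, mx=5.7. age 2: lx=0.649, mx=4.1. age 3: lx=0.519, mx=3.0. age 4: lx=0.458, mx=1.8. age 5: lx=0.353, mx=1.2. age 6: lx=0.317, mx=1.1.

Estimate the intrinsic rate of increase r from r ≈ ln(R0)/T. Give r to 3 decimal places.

R0 = Σ lx·mx = 0 + 4.7139 + 2.6609 + 1.557 + 0.8244 + 0.4236 + 0.3487 = 10.5285
Σ x·lx·mx = 22.2145; T = 22.2145/10.5285 = 2.10994…
r ≈ ln(R0)/T = ln(10.5285)/2.10994… = 1.11571… → 1.116

1.116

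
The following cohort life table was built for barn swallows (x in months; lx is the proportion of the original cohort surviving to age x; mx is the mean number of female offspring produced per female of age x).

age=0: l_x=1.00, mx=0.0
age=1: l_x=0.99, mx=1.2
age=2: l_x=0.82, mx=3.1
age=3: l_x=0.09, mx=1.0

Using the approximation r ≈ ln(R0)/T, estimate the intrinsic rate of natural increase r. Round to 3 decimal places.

R0 = Σ lx·mx = 0 + 1.188 + 2.542 + 0.09 = 3.82
Σ x·lx·mx = 6.542; T = 6.542/3.82 = 1.71257…
r ≈ ln(R0)/T = ln(3.82)/1.71257… = 0.7826… → 0.783

0.783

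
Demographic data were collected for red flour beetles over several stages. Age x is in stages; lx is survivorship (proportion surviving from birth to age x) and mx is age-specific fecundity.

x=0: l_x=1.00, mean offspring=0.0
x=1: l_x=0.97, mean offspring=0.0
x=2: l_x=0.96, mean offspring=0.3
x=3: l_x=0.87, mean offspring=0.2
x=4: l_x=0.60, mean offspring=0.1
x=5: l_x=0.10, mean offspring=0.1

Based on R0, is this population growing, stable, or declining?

declining

R0 = Σ lx·mx = 0 + 0 + 0.288 + 0.174 + 0.06 + 0.01 = 0.532
R0 < 1, so the population is declining.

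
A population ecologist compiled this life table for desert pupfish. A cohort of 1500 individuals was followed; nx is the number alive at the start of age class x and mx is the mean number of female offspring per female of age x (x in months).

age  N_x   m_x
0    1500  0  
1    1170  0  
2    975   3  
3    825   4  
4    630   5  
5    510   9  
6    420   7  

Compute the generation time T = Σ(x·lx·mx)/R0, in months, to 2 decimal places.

lx = nx/n0 = nx/1500: 1, 0.78, 0.65, 0.55, 0.42, 0.34, 0.28
lx·mx: 0, 0, 1.95, 2.2, 2.1, 3.06, 1.96 → R0 = 11.27
x·lx·mx: 0, 0, 3.9, 6.6, 8.4, 15.3, 11.76 → Σ = 45.96
T = 45.96 / 11.27 = 4.078083… → 4.08

4.08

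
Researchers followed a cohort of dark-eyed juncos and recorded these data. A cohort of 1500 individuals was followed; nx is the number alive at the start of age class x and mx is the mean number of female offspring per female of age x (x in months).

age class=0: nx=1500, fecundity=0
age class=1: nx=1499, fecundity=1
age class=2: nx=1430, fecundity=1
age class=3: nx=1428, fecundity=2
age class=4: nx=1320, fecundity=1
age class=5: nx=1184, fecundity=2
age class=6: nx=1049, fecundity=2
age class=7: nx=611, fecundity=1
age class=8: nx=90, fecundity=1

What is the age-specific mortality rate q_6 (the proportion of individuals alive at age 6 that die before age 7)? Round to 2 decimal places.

0.42

lx = nx/n0 = nx/1500: 1, 0.99933…, 0.95333…, 0.952, 0.88, 0.78933…, 0.69933…, 0.40733…, 0.06
q_6 = (l_6 − l_7) / l_6 = (0.699333… − 0.407333…) / 0.699333…
     = 0.292… / 0.699333… = 0.417541… → 0.42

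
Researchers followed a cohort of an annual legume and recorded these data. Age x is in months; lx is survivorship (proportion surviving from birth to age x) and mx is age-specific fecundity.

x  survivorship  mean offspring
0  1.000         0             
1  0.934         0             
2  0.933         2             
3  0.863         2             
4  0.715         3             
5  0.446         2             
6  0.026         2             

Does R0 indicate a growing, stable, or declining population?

growing

R0 = Σ lx·mx = 0 + 0 + 1.866 + 1.726 + 2.145 + 0.892 + 0.052 = 6.681
R0 > 1, so the population is growing.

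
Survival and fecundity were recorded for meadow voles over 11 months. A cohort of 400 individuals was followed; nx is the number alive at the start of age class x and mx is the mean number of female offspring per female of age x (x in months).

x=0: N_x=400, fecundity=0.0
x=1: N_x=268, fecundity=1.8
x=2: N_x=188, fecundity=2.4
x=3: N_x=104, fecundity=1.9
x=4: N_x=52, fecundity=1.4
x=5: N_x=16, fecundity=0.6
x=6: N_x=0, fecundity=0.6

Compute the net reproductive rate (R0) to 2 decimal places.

lx = nx/n0 = nx/400: 1, 0.67, 0.47, 0.26, 0.13, 0.04, 0
lx·mx by age: 0, 1.206, 1.128, 0.494, 0.182, 0.024, 0
R0 = Σ lx·mx = 3.034 → 3.03

3.03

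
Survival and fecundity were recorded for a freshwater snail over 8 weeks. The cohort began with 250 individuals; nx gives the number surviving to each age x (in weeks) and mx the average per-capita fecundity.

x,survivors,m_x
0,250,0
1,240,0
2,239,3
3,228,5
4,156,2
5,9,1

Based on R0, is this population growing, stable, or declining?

lx = nx/n0 = nx/250: 1, 0.96, 0.956, 0.912, 0.624, 0.036
R0 = Σ lx·mx = 0 + 0 + 2.868 + 4.56 + 1.248 + 0.036 = 8.712
R0 > 1, so the population is growing.

growing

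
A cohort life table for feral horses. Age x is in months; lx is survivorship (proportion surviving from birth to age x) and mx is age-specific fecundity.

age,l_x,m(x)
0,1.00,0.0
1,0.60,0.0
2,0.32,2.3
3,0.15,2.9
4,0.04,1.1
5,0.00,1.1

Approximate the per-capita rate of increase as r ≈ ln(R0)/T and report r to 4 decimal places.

0.0801

R0 = Σ lx·mx = 0 + 0 + 0.736 + 0.435 + 0.044 + 0 = 1.215
Σ x·lx·mx = 2.953; T = 2.953/1.215 = 2.43045…
r ≈ ln(R0)/T = ln(1.215)/2.43045… = 0.080127… → 0.0801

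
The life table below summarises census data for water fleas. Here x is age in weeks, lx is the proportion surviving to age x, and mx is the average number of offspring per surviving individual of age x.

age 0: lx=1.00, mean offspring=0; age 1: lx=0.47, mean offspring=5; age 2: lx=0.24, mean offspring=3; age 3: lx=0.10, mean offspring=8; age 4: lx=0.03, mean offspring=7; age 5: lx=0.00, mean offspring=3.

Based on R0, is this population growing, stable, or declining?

R0 = Σ lx·mx = 0 + 2.35 + 0.72 + 0.8 + 0.21 + 0 = 4.08
R0 > 1, so the population is growing.

growing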